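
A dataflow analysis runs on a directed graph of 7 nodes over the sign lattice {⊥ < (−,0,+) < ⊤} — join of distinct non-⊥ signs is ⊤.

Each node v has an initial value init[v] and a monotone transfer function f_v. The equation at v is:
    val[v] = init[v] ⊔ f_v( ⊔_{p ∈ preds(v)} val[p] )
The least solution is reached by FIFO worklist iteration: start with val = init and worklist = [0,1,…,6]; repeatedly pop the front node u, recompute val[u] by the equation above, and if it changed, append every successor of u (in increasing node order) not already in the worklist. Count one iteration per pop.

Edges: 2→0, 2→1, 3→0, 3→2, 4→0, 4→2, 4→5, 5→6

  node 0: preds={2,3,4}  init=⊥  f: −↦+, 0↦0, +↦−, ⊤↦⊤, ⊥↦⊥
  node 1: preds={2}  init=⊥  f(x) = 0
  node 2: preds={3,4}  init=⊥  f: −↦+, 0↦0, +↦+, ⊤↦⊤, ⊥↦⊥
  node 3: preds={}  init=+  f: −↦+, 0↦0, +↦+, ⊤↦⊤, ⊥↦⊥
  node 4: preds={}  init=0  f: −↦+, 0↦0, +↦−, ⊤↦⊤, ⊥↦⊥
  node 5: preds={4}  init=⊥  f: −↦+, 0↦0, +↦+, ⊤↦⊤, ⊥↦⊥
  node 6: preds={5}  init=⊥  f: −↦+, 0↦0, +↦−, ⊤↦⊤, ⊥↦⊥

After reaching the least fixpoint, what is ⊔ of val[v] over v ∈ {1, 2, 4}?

⊤

Trace (9 dequeues):
  [1] u=0 | in ⊤ | out ⊤ | prev ⊥ | push {}
  [2] u=1 | in ⊥ | out 0 | prev ⊥ | push {}
  [3] u=2 | in ⊤ | out ⊤ | prev ⊥ | push {0,1}
  [4] u=3 | in ⊥ | out + | ==
  [5] u=4 | in ⊥ | out 0 | ==
  [6] u=5 | in 0 | out 0 | prev ⊥ | push {}
  [7] u=6 | in 0 | out 0 | prev ⊥ | push {}
  [8] u=0 | in ⊤ | out ⊤ | ==
  [9] u=1 | in ⊤ | out 0 | ==

Converged values:
  [0] ⊤
  [1] 0
  [2] ⊤
  [3] +
  [4] 0
  [5] 0
  [6] 0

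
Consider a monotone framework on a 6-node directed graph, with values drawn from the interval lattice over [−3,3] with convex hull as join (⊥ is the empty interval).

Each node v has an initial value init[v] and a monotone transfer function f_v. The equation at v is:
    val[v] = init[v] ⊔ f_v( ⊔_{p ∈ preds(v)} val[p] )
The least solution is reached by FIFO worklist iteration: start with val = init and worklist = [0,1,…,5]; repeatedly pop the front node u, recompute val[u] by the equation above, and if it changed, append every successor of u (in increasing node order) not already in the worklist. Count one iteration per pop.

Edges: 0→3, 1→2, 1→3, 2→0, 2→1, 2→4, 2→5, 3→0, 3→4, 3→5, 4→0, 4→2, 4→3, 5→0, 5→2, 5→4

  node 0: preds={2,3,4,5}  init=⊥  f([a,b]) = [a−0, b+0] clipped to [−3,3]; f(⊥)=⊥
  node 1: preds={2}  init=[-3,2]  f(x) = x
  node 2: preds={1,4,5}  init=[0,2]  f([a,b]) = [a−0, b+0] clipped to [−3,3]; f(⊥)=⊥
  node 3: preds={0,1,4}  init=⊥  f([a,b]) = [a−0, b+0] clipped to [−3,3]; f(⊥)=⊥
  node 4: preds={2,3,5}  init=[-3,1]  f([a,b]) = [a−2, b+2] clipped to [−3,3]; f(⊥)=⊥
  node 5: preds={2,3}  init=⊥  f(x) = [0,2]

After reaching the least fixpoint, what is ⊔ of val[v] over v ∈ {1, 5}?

[-3,3]

Iteration log — 16 steps:
  step 1. node 0  ⊔preds=[-3,2]  new=[-3,2]  old=⊥  +wl: 
  step 2. node 1  ⊔preds=[0,2]  new=[-3,2]  stable
  step 3. node 2  ⊔preds=[-3,2]  new=[-3,2]  old=[0,2]  +wl: 0,1
  step 4. node 3  ⊔preds=[-3,2]  new=[-3,2]  old=⊥  +wl: 
  step 5. node 4  ⊔preds=[-3,2]  new=[-3,3]  old=[-3,1]  +wl: 2,3
  step 6. node 5  ⊔preds=[-3,2]  new=[0,2]  old=⊥  +wl: 4
  step 7. node 0  ⊔preds=[-3,3]  new=[-3,3]  old=[-3,2]  +wl: 
  step 8. node 1  ⊔preds=[-3,2]  new=[-3,2]  stable
  step 9. node 2  ⊔preds=[-3,3]  new=[-3,3]  old=[-3,2]  +wl: 0,1,5
  step 10. node 3  ⊔preds=[-3,3]  new=[-3,3]  old=[-3,2]  +wl: 
  step 11. node 4  ⊔preds=[-3,3]  new=[-3,3]  stable
  step 12. node 0  ⊔preds=[-3,3]  new=[-3,3]  stable
  step 13. node 1  ⊔preds=[-3,3]  new=[-3,3]  old=[-3,2]  +wl: 2,3
  step 14. node 5  ⊔preds=[-3,3]  new=[0,2]  stable
  step 15. node 2  ⊔preds=[-3,3]  new=[-3,3]  stable
  step 16. node 3  ⊔preds=[-3,3]  new=[-3,3]  stable

Least fixpoint reached:
  node 0: [-3,3]
  node 1: [-3,3]
  node 2: [-3,3]
  node 3: [-3,3]
  node 4: [-3,3]
  node 5: [0,2]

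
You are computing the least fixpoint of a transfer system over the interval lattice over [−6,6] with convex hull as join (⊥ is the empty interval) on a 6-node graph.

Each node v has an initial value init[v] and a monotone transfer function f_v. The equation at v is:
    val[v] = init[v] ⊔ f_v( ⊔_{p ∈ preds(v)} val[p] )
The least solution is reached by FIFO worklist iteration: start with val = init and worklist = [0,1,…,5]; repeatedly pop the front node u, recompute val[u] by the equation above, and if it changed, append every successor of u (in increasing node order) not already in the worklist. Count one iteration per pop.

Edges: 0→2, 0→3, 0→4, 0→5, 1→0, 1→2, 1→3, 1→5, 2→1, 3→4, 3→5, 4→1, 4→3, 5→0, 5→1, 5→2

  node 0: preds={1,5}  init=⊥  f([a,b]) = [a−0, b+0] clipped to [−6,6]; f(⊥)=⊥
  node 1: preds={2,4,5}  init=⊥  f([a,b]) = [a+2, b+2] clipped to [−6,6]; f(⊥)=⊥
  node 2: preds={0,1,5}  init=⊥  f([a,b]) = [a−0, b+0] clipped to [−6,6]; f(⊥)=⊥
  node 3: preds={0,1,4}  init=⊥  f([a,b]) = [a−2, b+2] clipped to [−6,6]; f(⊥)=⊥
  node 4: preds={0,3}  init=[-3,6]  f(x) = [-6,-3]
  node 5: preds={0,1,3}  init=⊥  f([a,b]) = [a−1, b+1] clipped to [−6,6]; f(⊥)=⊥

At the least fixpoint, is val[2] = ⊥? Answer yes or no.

no

Worklist (14 pops):
  #1 pop 0: in=⊥ → ⊥ (no change)
  #2 pop 1: in=[-3,6] → [-1,6] (was ⊥); enqueue [0]
  #3 pop 2: in=[-1,6] → [-1,6] (was ⊥); enqueue [1]
  #4 pop 3: in=[-3,6] → [-5,6] (was ⊥); enqueue []
  #5 pop 4: in=[-5,6] → [-6,6] (was [-3,6]); enqueue [3]
  #6 pop 5: in=[-5,6] → [-6,6] (was ⊥); enqueue [2]
  #7 pop 0: in=[-6,6] → [-6,6] (was ⊥); enqueue [4,5]
  #8 pop 1: in=[-6,6] → [-4,6] (was [-1,6]); enqueue [0]
  #9 pop 3: in=[-6,6] → [-6,6] (was [-5,6]); enqueue []
  #10 pop 2: in=[-6,6] → [-6,6] (was [-1,6]); enqueue [1]
  #11 pop 4: in=[-6,6] → [-6,6] (no change)
  #12 pop 5: in=[-6,6] → [-6,6] (no change)
  #13 pop 0: in=[-6,6] → [-6,6] (no change)
  #14 pop 1: in=[-6,6] → [-4,6] (no change)

Fixpoint:
  val[0] = [-6,6]
  val[1] = [-4,6]
  val[2] = [-6,6]
  val[3] = [-6,6]
  val[4] = [-6,6]
  val[5] = [-6,6]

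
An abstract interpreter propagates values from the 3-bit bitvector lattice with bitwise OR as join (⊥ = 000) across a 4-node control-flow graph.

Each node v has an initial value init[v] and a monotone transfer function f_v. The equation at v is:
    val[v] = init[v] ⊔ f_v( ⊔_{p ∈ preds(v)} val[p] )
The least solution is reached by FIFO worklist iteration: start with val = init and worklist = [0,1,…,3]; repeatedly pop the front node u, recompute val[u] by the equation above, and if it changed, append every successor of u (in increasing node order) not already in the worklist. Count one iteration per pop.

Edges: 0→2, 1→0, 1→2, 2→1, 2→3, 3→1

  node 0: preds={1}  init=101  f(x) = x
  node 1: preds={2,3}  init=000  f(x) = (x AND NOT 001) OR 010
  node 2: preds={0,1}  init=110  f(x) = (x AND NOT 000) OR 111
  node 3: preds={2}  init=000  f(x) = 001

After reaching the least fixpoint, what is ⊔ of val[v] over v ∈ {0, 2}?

111

Trace (7 dequeues):
  [1] u=0 | in 000 | out 101 | ==
  [2] u=1 | in 110 | out 110 | prev 000 | push {0}
  [3] u=2 | in 111 | out 111 | prev 110 | push {1}
  [4] u=3 | in 111 | out 001 | prev 000 | push {}
  [5] u=0 | in 110 | out 111 | prev 101 | push {2}
  [6] u=1 | in 111 | out 110 | ==
  [7] u=2 | in 111 | out 111 | ==

Converged values:
  [0] 111
  [1] 110
  [2] 111
  [3] 001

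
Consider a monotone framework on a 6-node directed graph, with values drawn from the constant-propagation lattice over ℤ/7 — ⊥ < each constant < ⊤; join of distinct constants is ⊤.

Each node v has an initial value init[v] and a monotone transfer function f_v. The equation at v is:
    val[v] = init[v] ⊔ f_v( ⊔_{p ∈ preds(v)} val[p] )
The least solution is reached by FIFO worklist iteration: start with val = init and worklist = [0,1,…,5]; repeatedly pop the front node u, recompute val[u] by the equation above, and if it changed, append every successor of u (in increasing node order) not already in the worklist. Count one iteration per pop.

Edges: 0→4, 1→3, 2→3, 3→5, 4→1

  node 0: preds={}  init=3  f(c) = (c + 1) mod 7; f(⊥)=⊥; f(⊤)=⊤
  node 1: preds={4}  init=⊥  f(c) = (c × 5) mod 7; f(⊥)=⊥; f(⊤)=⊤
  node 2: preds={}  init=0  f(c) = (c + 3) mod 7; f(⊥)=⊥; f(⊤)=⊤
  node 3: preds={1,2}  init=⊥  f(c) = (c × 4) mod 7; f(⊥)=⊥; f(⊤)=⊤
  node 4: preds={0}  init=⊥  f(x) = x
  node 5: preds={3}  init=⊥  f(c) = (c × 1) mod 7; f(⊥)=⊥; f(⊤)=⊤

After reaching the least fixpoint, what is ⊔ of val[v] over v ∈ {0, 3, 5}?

Worklist (9 pops):
  #1 pop 0: in=⊥ → 3 (no change)
  #2 pop 1: in=⊥ → ⊥ (no change)
  #3 pop 2: in=⊥ → 0 (no change)
  #4 pop 3: in=0 → 0 (was ⊥); enqueue []
  #5 pop 4: in=3 → 3 (was ⊥); enqueue [1]
  #6 pop 5: in=0 → 0 (was ⊥); enqueue []
  #7 pop 1: in=3 → 1 (was ⊥); enqueue [3]
  #8 pop 3: in=⊤ → ⊤ (was 0); enqueue [5]
  #9 pop 5: in=⊤ → ⊤ (was 0); enqueue []

Fixpoint:
  val[0] = 3
  val[1] = 1
  val[2] = 0
  val[3] = ⊤
  val[4] = 3
  val[5] = ⊤

⊤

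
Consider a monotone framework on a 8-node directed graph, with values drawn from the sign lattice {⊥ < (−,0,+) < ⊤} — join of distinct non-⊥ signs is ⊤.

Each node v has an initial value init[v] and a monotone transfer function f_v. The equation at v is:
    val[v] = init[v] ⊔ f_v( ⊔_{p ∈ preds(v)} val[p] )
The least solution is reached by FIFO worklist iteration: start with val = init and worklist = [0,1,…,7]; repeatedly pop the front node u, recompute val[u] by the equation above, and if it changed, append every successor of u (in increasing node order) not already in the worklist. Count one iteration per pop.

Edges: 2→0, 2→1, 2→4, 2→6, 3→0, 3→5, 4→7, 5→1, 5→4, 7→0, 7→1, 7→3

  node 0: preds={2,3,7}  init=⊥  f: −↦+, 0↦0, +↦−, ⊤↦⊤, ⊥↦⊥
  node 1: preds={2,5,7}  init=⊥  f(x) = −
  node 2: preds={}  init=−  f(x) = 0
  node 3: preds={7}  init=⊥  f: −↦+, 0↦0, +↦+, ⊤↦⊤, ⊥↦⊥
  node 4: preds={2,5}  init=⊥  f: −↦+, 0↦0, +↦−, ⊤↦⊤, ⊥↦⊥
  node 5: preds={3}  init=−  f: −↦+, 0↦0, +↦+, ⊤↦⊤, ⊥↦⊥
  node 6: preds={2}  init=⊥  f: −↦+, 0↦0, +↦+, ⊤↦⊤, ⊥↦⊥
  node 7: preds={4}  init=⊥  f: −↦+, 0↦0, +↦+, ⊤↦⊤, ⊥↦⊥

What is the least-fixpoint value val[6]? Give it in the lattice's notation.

⊤

Trace (15 dequeues):
  [1] u=0 | in − | out + | prev ⊥ | push {}
  [2] u=1 | in − | out − | prev ⊥ | push {}
  [3] u=2 | in ⊥ | out ⊤ | prev − | push {0,1}
  [4] u=3 | in ⊥ | out ⊥ | ==
  [5] u=4 | in ⊤ | out ⊤ | prev ⊥ | push {}
  [6] u=5 | in ⊥ | out − | ==
  [7] u=6 | in ⊤ | out ⊤ | prev ⊥ | push {}
  [8] u=7 | in ⊤ | out ⊤ | prev ⊥ | push {3}
  [9] u=0 | in ⊤ | out ⊤ | prev + | push {}
  [10] u=1 | in ⊤ | out − | ==
  [11] u=3 | in ⊤ | out ⊤ | prev ⊥ | push {0,5}
  [12] u=0 | in ⊤ | out ⊤ | ==
  [13] u=5 | in ⊤ | out ⊤ | prev − | push {1,4}
  [14] u=1 | in ⊤ | out − | ==
  [15] u=4 | in ⊤ | out ⊤ | ==

Converged values:
  [0] ⊤
  [1] −
  [2] ⊤
  [3] ⊤
  [4] ⊤
  [5] ⊤
  [6] ⊤
  [7] ⊤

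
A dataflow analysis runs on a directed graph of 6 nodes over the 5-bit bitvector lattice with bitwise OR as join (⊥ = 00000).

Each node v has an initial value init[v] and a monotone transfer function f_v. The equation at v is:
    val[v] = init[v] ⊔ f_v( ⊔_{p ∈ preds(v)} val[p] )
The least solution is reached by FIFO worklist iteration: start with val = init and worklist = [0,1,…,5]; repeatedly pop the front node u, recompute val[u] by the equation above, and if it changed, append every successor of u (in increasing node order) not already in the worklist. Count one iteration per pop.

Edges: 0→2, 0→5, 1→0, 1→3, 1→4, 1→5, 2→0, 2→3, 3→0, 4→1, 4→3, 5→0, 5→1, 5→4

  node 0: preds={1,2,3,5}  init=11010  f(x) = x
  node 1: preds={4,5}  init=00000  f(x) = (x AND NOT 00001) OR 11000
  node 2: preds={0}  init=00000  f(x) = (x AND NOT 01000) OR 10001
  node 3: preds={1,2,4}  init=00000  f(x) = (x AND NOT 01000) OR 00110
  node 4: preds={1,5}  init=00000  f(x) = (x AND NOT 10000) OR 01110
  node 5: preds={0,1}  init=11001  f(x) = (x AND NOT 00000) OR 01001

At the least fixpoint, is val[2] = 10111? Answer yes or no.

yes

Iteration log — 16 steps:
  step 1. node 0  ⊔preds=11001  new=11011  old=11010  +wl: 
  step 2. node 1  ⊔preds=11001  new=11000  old=00000  +wl: 0
  step 3. node 2  ⊔preds=11011  new=10011  old=00000  +wl: 
  step 4. node 3  ⊔preds=11011  new=10111  old=00000  +wl: 
  step 5. node 4  ⊔preds=11001  new=01111  old=00000  +wl: 1,3
  step 6. node 5  ⊔preds=11011  new=11011  old=11001  +wl: 4
  step 7. node 0  ⊔preds=11111  new=11111  old=11011  +wl: 2,5
  step 8. node 1  ⊔preds=11111  new=11110  old=11000  +wl: 0
  step 9. node 3  ⊔preds=11111  new=10111  stable
  step 10. node 4  ⊔preds=11111  new=01111  stable
  step 11. node 2  ⊔preds=11111  new=10111  old=10011  +wl: 3
  step 12. node 5  ⊔preds=11111  new=11111  old=11011  +wl: 1,4
  step 13. node 0  ⊔preds=11111  new=11111  stable
  step 14. node 3  ⊔preds=11111  new=10111  stable
  step 15. node 1  ⊔preds=11111  new=11110  stable
  step 16. node 4  ⊔preds=11111  new=01111  stable

Least fixpoint reached:
  node 0: 11111
  node 1: 11110
  node 2: 10111
  node 3: 10111
  node 4: 01111
  node 5: 11111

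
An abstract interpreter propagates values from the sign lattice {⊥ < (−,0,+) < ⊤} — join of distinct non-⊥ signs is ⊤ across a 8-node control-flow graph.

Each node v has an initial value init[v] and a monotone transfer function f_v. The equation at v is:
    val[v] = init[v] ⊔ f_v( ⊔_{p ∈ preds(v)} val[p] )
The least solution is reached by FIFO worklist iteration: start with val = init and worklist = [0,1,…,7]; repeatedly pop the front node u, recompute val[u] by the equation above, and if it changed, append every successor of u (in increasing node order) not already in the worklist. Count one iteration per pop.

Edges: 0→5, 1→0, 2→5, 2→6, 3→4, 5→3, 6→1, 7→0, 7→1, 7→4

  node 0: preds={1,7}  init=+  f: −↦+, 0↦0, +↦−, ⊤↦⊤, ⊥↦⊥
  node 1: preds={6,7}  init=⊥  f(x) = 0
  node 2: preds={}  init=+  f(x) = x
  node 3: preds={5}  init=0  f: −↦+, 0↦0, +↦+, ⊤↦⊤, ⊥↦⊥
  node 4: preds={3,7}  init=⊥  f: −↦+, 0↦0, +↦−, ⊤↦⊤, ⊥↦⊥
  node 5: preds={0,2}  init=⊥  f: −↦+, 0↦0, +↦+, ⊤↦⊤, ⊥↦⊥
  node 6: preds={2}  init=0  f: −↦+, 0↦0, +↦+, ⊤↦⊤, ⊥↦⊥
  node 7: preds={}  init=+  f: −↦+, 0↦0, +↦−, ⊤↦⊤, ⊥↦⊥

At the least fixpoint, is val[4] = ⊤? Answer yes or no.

yes

Trace (12 dequeues):
  [1] u=0 | in + | out ⊤ | prev + | push {}
  [2] u=1 | in ⊤ | out 0 | prev ⊥ | push {0}
  [3] u=2 | in ⊥ | out + | ==
  [4] u=3 | in ⊥ | out 0 | ==
  [5] u=4 | in ⊤ | out ⊤ | prev ⊥ | push {}
  [6] u=5 | in ⊤ | out ⊤ | prev ⊥ | push {3}
  [7] u=6 | in + | out ⊤ | prev 0 | push {1}
  [8] u=7 | in ⊥ | out + | ==
  [9] u=0 | in ⊤ | out ⊤ | ==
  [10] u=3 | in ⊤ | out ⊤ | prev 0 | push {4}
  [11] u=1 | in ⊤ | out 0 | ==
  [12] u=4 | in ⊤ | out ⊤ | ==

Converged values:
  [0] ⊤
  [1] 0
  [2] +
  [3] ⊤
  [4] ⊤
  [5] ⊤
  [6] ⊤
  [7] +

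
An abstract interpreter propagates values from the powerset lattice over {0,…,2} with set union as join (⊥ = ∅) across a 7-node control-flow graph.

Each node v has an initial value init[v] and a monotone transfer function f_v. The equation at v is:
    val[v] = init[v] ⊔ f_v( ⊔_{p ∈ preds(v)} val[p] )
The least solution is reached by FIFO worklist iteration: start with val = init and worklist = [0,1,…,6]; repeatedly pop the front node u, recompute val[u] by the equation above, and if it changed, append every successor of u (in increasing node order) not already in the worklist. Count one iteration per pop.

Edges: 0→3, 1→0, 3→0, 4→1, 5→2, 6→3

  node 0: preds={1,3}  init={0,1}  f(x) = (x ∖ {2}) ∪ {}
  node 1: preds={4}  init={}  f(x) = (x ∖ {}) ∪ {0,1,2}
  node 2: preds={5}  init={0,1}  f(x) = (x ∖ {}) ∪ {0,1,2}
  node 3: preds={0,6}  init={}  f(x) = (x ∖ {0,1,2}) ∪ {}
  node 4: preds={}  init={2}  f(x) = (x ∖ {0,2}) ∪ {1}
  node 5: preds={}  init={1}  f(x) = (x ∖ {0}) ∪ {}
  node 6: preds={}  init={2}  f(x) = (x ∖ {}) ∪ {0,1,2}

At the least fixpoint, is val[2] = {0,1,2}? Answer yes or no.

yes

Iteration log — 10 steps:
  step 1. node 0  ⊔preds={}  new={0,1}  stable
  step 2. node 1  ⊔preds={2}  new={0,1,2}  old={}  +wl: 0
  step 3. node 2  ⊔preds={1}  new={0,1,2}  old={0,1}  +wl: 
  step 4. node 3  ⊔preds={0,1,2}  new={}  stable
  step 5. node 4  ⊔preds={}  new={1,2}  old={2}  +wl: 1
  step 6. node 5  ⊔preds={}  new={1}  stable
  step 7. node 6  ⊔preds={}  new={0,1,2}  old={2}  +wl: 3
  step 8. node 0  ⊔preds={0,1,2}  new={0,1}  stable
  step 9. node 1  ⊔preds={1,2}  new={0,1,2}  stable
  step 10. node 3  ⊔preds={0,1,2}  new={}  stable

Least fixpoint reached:
  node 0: {0,1}
  node 1: {0,1,2}
  node 2: {0,1,2}
  node 3: {}
  node 4: {1,2}
  node 5: {1}
  node 6: {0,1,2}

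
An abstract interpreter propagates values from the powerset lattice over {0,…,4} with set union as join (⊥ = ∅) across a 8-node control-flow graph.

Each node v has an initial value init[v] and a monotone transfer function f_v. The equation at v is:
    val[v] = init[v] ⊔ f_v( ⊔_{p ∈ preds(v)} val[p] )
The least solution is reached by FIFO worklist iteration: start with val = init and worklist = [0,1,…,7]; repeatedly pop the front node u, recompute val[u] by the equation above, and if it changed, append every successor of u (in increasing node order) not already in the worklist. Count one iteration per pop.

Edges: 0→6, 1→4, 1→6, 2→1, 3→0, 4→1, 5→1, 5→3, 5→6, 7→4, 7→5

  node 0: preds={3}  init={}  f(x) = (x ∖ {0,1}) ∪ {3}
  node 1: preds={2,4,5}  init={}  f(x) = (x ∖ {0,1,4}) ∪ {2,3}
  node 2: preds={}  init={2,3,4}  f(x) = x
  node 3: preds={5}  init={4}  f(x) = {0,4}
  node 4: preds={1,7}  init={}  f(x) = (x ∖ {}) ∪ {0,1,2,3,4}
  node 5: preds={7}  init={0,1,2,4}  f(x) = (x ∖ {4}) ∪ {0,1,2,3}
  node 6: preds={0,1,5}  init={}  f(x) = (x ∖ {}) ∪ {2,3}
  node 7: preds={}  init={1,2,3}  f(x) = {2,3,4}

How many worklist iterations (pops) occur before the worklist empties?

Iteration log — 13 steps:
  step 1. node 0  ⊔preds={4}  new={3,4}  old={}  +wl: 
  step 2. node 1  ⊔preds={0,1,2,3,4}  new={2,3}  old={}  +wl: 
  step 3. node 2  ⊔preds={}  new={2,3,4}  stable
  step 4. node 3  ⊔preds={0,1,2,4}  new={0,4}  old={4}  +wl: 0
  step 5. node 4  ⊔preds={1,2,3}  new={0,1,2,3,4}  old={}  +wl: 1
  step 6. node 5  ⊔preds={1,2,3}  new={0,1,2,3,4}  old={0,1,2,4}  +wl: 3
  step 7. node 6  ⊔preds={0,1,2,3,4}  new={0,1,2,3,4}  old={}  +wl: 
  step 8. node 7  ⊔preds={}  new={1,2,3,4}  old={1,2,3}  +wl: 4,5
  step 9. node 0  ⊔preds={0,4}  new={3,4}  stable
  step 10. node 1  ⊔preds={0,1,2,3,4}  new={2,3}  stable
  step 11. node 3  ⊔preds={0,1,2,3,4}  new={0,4}  stable
  step 12. node 4  ⊔preds={1,2,3,4}  new={0,1,2,3,4}  stable
  step 13. node 5  ⊔preds={1,2,3,4}  new={0,1,2,3,4}  stable

Least fixpoint reached:
  node 0: {3,4}
  node 1: {2,3}
  node 2: {2,3,4}
  node 3: {0,4}
  node 4: {0,1,2,3,4}
  node 5: {0,1,2,3,4}
  node 6: {0,1,2,3,4}
  node 7: {1,2,3,4}

13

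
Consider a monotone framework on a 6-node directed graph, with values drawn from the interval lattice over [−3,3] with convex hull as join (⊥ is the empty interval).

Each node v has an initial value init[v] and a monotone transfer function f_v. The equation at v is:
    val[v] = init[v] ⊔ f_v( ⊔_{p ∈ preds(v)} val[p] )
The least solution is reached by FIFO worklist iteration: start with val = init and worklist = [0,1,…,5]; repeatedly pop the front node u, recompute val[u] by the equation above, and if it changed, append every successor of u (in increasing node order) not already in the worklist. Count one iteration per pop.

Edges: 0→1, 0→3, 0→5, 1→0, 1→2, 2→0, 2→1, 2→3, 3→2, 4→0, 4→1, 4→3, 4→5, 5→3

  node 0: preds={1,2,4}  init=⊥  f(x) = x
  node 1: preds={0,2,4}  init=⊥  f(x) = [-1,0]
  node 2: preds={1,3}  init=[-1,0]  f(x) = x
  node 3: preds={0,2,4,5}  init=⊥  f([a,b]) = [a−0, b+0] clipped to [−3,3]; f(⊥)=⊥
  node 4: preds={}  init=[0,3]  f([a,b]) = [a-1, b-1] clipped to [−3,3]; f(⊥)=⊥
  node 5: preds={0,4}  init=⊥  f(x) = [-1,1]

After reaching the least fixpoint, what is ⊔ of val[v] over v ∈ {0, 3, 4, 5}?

[-1,3]

Trace (11 dequeues):
  [1] u=0 | in [-1,3] | out [-1,3] | prev ⊥ | push {}
  [2] u=1 | in [-1,3] | out [-1,0] | prev ⊥ | push {0}
  [3] u=2 | in [-1,0] | out [-1,0] | ==
  [4] u=3 | in [-1,3] | out [-1,3] | prev ⊥ | push {2}
  [5] u=4 | in ⊥ | out [0,3] | ==
  [6] u=5 | in [-1,3] | out [-1,1] | prev ⊥ | push {3}
  [7] u=0 | in [-1,3] | out [-1,3] | ==
  [8] u=2 | in [-1,3] | out [-1,3] | prev [-1,0] | push {0,1}
  [9] u=3 | in [-1,3] | out [-1,3] | ==
  [10] u=0 | in [-1,3] | out [-1,3] | ==
  [11] u=1 | in [-1,3] | out [-1,0] | ==

Converged values:
  [0] [-1,3]
  [1] [-1,0]
  [2] [-1,3]
  [3] [-1,3]
  [4] [0,3]
  [5] [-1,1]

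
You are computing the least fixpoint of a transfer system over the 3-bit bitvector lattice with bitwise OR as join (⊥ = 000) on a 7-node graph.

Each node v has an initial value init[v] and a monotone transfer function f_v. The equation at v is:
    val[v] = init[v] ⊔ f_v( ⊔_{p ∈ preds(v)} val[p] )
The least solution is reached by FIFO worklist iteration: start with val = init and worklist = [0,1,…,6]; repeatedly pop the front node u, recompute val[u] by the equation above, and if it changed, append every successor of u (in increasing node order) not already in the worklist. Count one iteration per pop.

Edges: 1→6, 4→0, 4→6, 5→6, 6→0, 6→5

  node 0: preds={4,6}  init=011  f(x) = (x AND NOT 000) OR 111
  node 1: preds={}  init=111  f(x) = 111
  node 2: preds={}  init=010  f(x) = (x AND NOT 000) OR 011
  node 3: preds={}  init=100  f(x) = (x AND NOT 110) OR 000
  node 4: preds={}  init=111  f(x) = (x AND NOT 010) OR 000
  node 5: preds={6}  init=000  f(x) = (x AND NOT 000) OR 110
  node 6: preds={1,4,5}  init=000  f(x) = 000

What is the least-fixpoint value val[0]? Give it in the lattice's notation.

111

Worklist (7 pops):
  #1 pop 0: in=111 → 111 (was 011); enqueue []
  #2 pop 1: in=000 → 111 (no change)
  #3 pop 2: in=000 → 011 (was 010); enqueue []
  #4 pop 3: in=000 → 100 (no change)
  #5 pop 4: in=000 → 111 (no change)
  #6 pop 5: in=000 → 110 (was 000); enqueue []
  #7 pop 6: in=111 → 000 (no change)

Fixpoint:
  val[0] = 111
  val[1] = 111
  val[2] = 011
  val[3] = 100
  val[4] = 111
  val[5] = 110
  val[6] = 000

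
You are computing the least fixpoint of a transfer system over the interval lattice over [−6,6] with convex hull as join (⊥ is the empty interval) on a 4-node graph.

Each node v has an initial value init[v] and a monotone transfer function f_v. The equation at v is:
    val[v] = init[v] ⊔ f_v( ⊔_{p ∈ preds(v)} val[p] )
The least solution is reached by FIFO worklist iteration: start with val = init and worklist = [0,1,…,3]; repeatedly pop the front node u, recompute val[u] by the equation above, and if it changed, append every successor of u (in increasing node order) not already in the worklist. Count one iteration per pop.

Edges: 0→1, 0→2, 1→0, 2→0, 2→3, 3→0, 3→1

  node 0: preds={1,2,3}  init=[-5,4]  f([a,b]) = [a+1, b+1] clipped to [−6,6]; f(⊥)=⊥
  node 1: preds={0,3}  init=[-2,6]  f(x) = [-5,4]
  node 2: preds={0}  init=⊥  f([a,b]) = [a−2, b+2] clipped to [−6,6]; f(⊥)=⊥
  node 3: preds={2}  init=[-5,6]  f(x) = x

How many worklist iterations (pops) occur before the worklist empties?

6

Trace (6 dequeues):
  [1] u=0 | in [-5,6] | out [-5,6] | prev [-5,4] | push {}
  [2] u=1 | in [-5,6] | out [-5,6] | prev [-2,6] | push {0}
  [3] u=2 | in [-5,6] | out [-6,6] | prev ⊥ | push {}
  [4] u=3 | in [-6,6] | out [-6,6] | prev [-5,6] | push {1}
  [5] u=0 | in [-6,6] | out [-5,6] | ==
  [6] u=1 | in [-6,6] | out [-5,6] | ==

Converged values:
  [0] [-5,6]
  [1] [-5,6]
  [2] [-6,6]
  [3] [-6,6]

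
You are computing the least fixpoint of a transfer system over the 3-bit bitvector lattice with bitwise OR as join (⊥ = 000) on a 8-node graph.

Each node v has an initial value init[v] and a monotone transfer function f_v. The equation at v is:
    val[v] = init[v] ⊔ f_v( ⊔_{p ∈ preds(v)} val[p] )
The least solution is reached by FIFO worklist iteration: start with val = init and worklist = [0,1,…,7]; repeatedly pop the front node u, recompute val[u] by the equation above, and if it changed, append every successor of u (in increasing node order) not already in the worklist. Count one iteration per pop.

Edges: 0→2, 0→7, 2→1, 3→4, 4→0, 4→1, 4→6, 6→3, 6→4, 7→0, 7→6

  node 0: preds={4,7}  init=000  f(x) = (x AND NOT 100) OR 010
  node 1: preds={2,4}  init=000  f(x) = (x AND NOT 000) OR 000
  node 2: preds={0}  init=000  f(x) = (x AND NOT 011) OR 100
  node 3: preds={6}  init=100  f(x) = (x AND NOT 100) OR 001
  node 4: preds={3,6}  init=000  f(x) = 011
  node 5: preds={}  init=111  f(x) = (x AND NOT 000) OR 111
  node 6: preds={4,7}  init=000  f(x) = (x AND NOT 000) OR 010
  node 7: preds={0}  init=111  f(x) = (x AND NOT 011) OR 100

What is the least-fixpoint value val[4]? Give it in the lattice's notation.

011

Iteration log — 12 steps:
  step 1. node 0  ⊔preds=111  new=011  old=000  +wl: 
  step 2. node 1  ⊔preds=000  new=000  stable
  step 3. node 2  ⊔preds=011  new=100  old=000  +wl: 1
  step 4. node 3  ⊔preds=000  new=101  old=100  +wl: 
  step 5. node 4  ⊔preds=101  new=011  old=000  +wl: 0
  step 6. node 5  ⊔preds=000  new=111  stable
  step 7. node 6  ⊔preds=111  new=111  old=000  +wl: 3,4
  step 8. node 7  ⊔preds=011  new=111  stable
  step 9. node 1  ⊔preds=111  new=111  old=000  +wl: 
  step 10. node 0  ⊔preds=111  new=011  stable
  step 11. node 3  ⊔preds=111  new=111  old=101  +wl: 
  step 12. node 4  ⊔preds=111  new=011  stable

Least fixpoint reached:
  node 0: 011
  node 1: 111
  node 2: 100
  node 3: 111
  node 4: 011
  node 5: 111
  node 6: 111
  node 7: 111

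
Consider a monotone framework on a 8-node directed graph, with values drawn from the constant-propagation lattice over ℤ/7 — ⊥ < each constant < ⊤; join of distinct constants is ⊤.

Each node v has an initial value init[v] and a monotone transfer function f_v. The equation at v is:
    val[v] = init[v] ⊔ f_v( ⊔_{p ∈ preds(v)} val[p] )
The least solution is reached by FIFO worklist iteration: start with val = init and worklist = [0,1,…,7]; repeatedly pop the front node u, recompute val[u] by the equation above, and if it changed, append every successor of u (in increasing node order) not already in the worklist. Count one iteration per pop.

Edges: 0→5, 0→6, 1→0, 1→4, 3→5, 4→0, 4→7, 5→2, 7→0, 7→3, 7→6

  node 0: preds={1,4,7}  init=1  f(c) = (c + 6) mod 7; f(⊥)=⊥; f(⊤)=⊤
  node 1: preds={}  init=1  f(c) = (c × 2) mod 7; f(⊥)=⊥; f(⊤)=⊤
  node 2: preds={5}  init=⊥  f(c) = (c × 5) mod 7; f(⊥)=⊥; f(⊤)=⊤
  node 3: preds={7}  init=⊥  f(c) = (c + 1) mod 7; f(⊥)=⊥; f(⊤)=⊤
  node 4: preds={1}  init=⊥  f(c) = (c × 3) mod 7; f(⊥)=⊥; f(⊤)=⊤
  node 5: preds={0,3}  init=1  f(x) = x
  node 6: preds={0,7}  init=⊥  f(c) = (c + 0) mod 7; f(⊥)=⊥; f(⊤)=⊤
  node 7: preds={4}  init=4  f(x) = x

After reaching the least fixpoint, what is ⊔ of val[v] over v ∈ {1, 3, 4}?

⊤

Iteration log — 13 steps:
  step 1. node 0  ⊔preds=⊤  new=⊤  old=1  +wl: 
  step 2. node 1  ⊔preds=⊥  new=1  stable
  step 3. node 2  ⊔preds=1  new=5  old=⊥  +wl: 
  step 4. node 3  ⊔preds=4  new=5  old=⊥  +wl: 
  step 5. node 4  ⊔preds=1  new=3  old=⊥  +wl: 0
  step 6. node 5  ⊔preds=⊤  new=⊤  old=1  +wl: 2
  step 7. node 6  ⊔preds=⊤  new=⊤  old=⊥  +wl: 
  step 8. node 7  ⊔preds=3  new=⊤  old=4  +wl: 3,6
  step 9. node 0  ⊔preds=⊤  new=⊤  stable
  step 10. node 2  ⊔preds=⊤  new=⊤  old=5  +wl: 
  step 11. node 3  ⊔preds=⊤  new=⊤  old=5  +wl: 5
  step 12. node 6  ⊔preds=⊤  new=⊤  stable
  step 13. node 5  ⊔preds=⊤  new=⊤  stable

Least fixpoint reached:
  node 0: ⊤
  node 1: 1
  node 2: ⊤
  node 3: ⊤
  node 4: 3
  node 5: ⊤
  node 6: ⊤
  node 7: ⊤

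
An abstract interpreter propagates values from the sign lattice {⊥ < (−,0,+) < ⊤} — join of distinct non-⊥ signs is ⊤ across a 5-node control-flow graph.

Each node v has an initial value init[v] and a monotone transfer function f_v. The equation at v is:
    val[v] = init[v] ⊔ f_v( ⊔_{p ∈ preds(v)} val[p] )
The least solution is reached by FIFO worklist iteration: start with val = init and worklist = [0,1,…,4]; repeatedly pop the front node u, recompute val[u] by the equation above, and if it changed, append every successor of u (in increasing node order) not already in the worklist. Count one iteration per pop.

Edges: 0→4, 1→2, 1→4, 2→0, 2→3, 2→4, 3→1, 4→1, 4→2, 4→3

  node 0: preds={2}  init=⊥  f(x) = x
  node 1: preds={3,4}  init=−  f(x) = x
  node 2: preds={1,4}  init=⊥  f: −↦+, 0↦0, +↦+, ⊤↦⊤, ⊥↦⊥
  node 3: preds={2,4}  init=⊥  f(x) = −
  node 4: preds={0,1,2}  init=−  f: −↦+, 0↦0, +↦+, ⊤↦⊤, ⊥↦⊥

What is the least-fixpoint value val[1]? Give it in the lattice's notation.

⊤

Iteration log — 12 steps:
  step 1. node 0  ⊔preds=⊥  new=⊥  stable
  step 2. node 1  ⊔preds=−  new=−  stable
  step 3. node 2  ⊔preds=−  new=+  old=⊥  +wl: 0
  step 4. node 3  ⊔preds=⊤  new=−  old=⊥  +wl: 1
  step 5. node 4  ⊔preds=⊤  new=⊤  old=−  +wl: 2,3
  step 6. node 0  ⊔preds=+  new=+  old=⊥  +wl: 4
  step 7. node 1  ⊔preds=⊤  new=⊤  old=−  +wl: 
  step 8. node 2  ⊔preds=⊤  new=⊤  old=+  +wl: 0
  step 9. node 3  ⊔preds=⊤  new=−  stable
  step 10. node 4  ⊔preds=⊤  new=⊤  stable
  step 11. node 0  ⊔preds=⊤  new=⊤  old=+  +wl: 4
  step 12. node 4  ⊔preds=⊤  new=⊤  stable

Least fixpoint reached:
  node 0: ⊤
  node 1: ⊤
  node 2: ⊤
  node 3: −
  node 4: ⊤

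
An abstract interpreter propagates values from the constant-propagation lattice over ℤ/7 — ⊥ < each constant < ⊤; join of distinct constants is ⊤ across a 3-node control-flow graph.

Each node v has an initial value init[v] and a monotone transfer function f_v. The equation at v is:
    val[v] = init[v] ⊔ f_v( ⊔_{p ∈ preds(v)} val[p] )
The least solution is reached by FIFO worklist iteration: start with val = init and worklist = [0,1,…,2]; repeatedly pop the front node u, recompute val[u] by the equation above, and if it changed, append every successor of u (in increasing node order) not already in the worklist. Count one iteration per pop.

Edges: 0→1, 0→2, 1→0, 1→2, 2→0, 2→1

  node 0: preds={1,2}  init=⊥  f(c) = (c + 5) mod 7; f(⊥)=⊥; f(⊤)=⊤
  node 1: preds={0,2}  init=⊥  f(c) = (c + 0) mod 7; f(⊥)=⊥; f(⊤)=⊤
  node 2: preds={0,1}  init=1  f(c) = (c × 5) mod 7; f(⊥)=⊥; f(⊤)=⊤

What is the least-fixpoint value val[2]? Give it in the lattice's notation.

⊤

Worklist (6 pops):
  #1 pop 0: in=1 → 6 (was ⊥); enqueue []
  #2 pop 1: in=⊤ → ⊤ (was ⊥); enqueue [0]
  #3 pop 2: in=⊤ → ⊤ (was 1); enqueue [1]
  #4 pop 0: in=⊤ → ⊤ (was 6); enqueue [2]
  #5 pop 1: in=⊤ → ⊤ (no change)
  #6 pop 2: in=⊤ → ⊤ (no change)

Fixpoint:
  val[0] = ⊤
  val[1] = ⊤
  val[2] = ⊤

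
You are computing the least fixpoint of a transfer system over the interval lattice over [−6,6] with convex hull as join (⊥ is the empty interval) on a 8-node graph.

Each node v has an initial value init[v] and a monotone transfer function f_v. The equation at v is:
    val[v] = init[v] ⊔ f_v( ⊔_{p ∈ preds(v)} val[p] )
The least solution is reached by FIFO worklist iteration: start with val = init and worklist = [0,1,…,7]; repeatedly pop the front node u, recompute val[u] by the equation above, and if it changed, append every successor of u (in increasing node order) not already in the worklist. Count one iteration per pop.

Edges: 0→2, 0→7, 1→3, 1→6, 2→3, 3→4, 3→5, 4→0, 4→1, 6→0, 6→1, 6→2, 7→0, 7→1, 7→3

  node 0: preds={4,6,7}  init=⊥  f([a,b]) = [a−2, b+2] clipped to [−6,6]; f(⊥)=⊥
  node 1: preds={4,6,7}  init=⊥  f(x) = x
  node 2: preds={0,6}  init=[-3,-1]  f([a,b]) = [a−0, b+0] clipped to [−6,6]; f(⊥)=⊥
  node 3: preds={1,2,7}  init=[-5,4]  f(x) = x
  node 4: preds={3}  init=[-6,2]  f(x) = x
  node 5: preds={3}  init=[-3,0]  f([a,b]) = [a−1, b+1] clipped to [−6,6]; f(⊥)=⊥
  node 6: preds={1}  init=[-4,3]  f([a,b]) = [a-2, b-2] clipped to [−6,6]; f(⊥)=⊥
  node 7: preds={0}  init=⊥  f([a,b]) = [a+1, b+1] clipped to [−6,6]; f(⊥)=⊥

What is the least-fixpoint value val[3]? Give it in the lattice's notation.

[-6,6]

Trace (19 dequeues):
  [1] u=0 | in [-6,3] | out [-6,5] | prev ⊥ | push {}
  [2] u=1 | in [-6,3] | out [-6,3] | prev ⊥ | push {}
  [3] u=2 | in [-6,5] | out [-6,5] | prev [-3,-1] | push {}
  [4] u=3 | in [-6,5] | out [-6,5] | prev [-5,4] | push {}
  [5] u=4 | in [-6,5] | out [-6,5] | prev [-6,2] | push {0,1}
  [6] u=5 | in [-6,5] | out [-6,6] | prev [-3,0] | push {}
  [7] u=6 | in [-6,3] | out [-6,3] | prev [-4,3] | push {2}
  [8] u=7 | in [-6,5] | out [-5,6] | prev ⊥ | push {3}
  [9] u=0 | in [-6,6] | out [-6,6] | prev [-6,5] | push {7}
  [10] u=1 | in [-6,6] | out [-6,6] | prev [-6,3] | push {6}
  [11] u=2 | in [-6,6] | out [-6,6] | prev [-6,5] | push {}
  [12] u=3 | in [-6,6] | out [-6,6] | prev [-6,5] | push {4,5}
  [13] u=7 | in [-6,6] | out [-5,6] | ==
  [14] u=6 | in [-6,6] | out [-6,4] | prev [-6,3] | push {0,1,2}
  [15] u=4 | in [-6,6] | out [-6,6] | prev [-6,5] | push {}
  [16] u=5 | in [-6,6] | out [-6,6] | ==
  [17] u=0 | in [-6,6] | out [-6,6] | ==
  [18] u=1 | in [-6,6] | out [-6,6] | ==
  [19] u=2 | in [-6,6] | out [-6,6] | ==

Converged values:
  [0] [-6,6]
  [1] [-6,6]
  [2] [-6,6]
  [3] [-6,6]
  [4] [-6,6]
  [5] [-6,6]
  [6] [-6,4]
  [7] [-5,6]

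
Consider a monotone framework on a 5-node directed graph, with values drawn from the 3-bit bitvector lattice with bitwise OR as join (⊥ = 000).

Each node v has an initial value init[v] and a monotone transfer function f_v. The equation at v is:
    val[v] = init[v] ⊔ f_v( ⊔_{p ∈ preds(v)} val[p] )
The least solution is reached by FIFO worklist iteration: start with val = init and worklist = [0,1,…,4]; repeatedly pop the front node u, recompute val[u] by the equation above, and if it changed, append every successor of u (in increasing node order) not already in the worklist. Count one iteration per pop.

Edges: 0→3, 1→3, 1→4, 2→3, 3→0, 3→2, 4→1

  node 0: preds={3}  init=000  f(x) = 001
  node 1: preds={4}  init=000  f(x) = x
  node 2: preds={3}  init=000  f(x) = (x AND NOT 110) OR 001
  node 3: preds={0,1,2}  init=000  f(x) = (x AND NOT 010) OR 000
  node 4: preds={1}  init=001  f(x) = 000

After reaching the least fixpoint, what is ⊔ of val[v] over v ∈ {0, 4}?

001

Trace (7 dequeues):
  [1] u=0 | in 000 | out 001 | prev 000 | push {}
  [2] u=1 | in 001 | out 001 | prev 000 | push {}
  [3] u=2 | in 000 | out 001 | prev 000 | push {}
  [4] u=3 | in 001 | out 001 | prev 000 | push {0,2}
  [5] u=4 | in 001 | out 001 | ==
  [6] u=0 | in 001 | out 001 | ==
  [7] u=2 | in 001 | out 001 | ==

Converged values:
  [0] 001
  [1] 001
  [2] 001
  [3] 001
  [4] 001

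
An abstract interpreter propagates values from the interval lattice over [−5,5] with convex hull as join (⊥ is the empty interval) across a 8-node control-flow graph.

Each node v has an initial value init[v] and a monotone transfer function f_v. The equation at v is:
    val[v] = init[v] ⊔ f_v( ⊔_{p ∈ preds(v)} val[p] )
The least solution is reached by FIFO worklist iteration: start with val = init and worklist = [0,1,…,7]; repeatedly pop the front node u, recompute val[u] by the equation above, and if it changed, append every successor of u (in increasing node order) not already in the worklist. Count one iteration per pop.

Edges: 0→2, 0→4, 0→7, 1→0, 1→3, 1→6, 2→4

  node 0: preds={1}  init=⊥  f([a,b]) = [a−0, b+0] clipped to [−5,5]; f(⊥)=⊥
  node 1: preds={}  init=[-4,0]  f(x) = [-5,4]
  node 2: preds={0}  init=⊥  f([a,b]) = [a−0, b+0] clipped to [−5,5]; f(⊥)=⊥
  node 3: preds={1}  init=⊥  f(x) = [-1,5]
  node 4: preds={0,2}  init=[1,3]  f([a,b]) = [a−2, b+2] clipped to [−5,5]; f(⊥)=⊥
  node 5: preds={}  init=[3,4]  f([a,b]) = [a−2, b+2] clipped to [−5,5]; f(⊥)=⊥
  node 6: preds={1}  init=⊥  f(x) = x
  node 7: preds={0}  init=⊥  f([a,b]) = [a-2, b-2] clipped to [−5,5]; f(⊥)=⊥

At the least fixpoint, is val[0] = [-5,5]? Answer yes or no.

no

Trace (12 dequeues):
  [1] u=0 | in [-4,0] | out [-4,0] | prev ⊥ | push {}
  [2] u=1 | in ⊥ | out [-5,4] | prev [-4,0] | push {0}
  [3] u=2 | in [-4,0] | out [-4,0] | prev ⊥ | push {}
  [4] u=3 | in [-5,4] | out [-1,5] | prev ⊥ | push {}
  [5] u=4 | in [-4,0] | out [-5,3] | prev [1,3] | push {}
  [6] u=5 | in ⊥ | out [3,4] | ==
  [7] u=6 | in [-5,4] | out [-5,4] | prev ⊥ | push {}
  [8] u=7 | in [-4,0] | out [-5,-2] | prev ⊥ | push {}
  [9] u=0 | in [-5,4] | out [-5,4] | prev [-4,0] | push {2,4,7}
  [10] u=2 | in [-5,4] | out [-5,4] | prev [-4,0] | push {}
  [11] u=4 | in [-5,4] | out [-5,5] | prev [-5,3] | push {}
  [12] u=7 | in [-5,4] | out [-5,2] | prev [-5,-2] | push {}

Converged values:
  [0] [-5,4]
  [1] [-5,4]
  [2] [-5,4]
  [3] [-1,5]
  [4] [-5,5]
  [5] [3,4]
  [6] [-5,4]
  [7] [-5,2]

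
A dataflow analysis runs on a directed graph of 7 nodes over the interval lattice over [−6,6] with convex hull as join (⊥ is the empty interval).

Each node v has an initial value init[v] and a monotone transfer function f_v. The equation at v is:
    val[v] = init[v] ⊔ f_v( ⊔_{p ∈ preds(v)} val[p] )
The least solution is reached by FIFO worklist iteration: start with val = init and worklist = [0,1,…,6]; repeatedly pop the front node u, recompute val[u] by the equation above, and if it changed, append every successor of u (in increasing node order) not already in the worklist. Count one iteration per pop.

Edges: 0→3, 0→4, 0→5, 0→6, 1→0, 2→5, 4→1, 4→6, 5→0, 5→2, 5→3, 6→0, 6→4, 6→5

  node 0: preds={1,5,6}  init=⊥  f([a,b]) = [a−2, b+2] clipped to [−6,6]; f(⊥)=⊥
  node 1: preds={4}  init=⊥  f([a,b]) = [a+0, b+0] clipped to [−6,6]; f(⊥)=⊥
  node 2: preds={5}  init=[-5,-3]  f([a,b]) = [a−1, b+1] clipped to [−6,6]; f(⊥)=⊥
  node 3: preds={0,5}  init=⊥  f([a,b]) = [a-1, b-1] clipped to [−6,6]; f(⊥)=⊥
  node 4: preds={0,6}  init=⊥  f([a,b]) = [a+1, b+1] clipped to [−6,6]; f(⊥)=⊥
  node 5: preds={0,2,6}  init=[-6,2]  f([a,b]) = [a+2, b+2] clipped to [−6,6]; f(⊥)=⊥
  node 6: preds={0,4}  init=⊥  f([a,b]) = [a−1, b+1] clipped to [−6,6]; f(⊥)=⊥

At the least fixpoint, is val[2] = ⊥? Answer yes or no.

Worklist (16 pops):
  #1 pop 0: in=[-6,2] → [-6,4] (was ⊥); enqueue []
  #2 pop 1: in=⊥ → ⊥ (no change)
  #3 pop 2: in=[-6,2] → [-6,3] (was [-5,-3]); enqueue []
  #4 pop 3: in=[-6,4] → [-6,3] (was ⊥); enqueue []
  #5 pop 4: in=[-6,4] → [-5,5] (was ⊥); enqueue [1]
  #6 pop 5: in=[-6,4] → [-6,6] (was [-6,2]); enqueue [0,2,3]
  #7 pop 6: in=[-6,5] → [-6,6] (was ⊥); enqueue [4,5]
  #8 pop 1: in=[-5,5] → [-5,5] (was ⊥); enqueue []
  #9 pop 0: in=[-6,6] → [-6,6] (was [-6,4]); enqueue [6]
  #10 pop 2: in=[-6,6] → [-6,6] (was [-6,3]); enqueue []
  #11 pop 3: in=[-6,6] → [-6,5] (was [-6,3]); enqueue []
  #12 pop 4: in=[-6,6] → [-5,6] (was [-5,5]); enqueue [1]
  #13 pop 5: in=[-6,6] → [-6,6] (no change)
  #14 pop 6: in=[-6,6] → [-6,6] (no change)
  #15 pop 1: in=[-5,6] → [-5,6] (was [-5,5]); enqueue [0]
  #16 pop 0: in=[-6,6] → [-6,6] (no change)

Fixpoint:
  val[0] = [-6,6]
  val[1] = [-5,6]
  val[2] = [-6,6]
  val[3] = [-6,5]
  val[4] = [-5,6]
  val[5] = [-6,6]
  val[6] = [-6,6]

no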